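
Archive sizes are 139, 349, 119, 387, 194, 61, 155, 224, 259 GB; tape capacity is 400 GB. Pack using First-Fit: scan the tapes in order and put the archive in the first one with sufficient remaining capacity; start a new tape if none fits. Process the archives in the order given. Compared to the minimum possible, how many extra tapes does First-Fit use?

First-Fit: [139,119,61] [349] [387] [194,155] [224] [259] → 6 tapes.
Total size 1887 GB; any packing needs at least ⌈1887/400⌉ = 5 tapes.
An optimal packing achieves that bound: [387] [349] [259,139] [224,155] [194,119,61] → 5 tapes.
Excess: 6 − 5 = 1.

1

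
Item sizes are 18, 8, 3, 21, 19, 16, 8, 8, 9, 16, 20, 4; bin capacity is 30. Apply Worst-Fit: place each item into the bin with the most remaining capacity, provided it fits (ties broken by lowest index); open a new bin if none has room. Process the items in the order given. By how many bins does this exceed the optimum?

Worst-Fit: [18,8,3] [21,9] [19,8] [16,8] [16,4] [20] → 6 bins.
6 items exceed 15 (half the capacity), and no two of those can share a bin, so at least 6 bins are needed.
So 6 is already optimal.

0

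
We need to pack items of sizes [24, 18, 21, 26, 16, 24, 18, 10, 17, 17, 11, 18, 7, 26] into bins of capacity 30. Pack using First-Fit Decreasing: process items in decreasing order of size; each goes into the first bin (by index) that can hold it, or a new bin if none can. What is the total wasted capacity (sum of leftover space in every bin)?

Sorted descending: 26, 26, 24, 24, 21, 18, 18, 18, 17, 17, 16, 11, 10, 7.
26 → bin 1 (remaining 4)
26 → bin 2 (remaining 4)
24 → bin 3 (remaining 6)
24 → bin 4 (remaining 6)
21 → bin 5 (remaining 9)
18 → bin 6 (remaining 12)
18 → bin 7 (remaining 12)
18 → bin 8 (remaining 12)
17 → bin 9 (remaining 13)
17 → bin 10 (remaining 13)
16 → bin 11 (remaining 14)
11 → bin 6 (remaining 1)
10 → bin 7 (remaining 2)
7 → bin 5 (remaining 2)
11 bins × 30 = 330; used 253; unused 77.

77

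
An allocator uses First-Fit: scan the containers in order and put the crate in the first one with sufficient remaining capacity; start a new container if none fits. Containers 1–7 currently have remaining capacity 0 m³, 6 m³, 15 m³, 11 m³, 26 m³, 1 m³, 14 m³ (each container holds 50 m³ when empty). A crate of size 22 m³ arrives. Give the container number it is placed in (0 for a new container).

Containers with room: container 5 (26 m³).
The first with room is container 5.

5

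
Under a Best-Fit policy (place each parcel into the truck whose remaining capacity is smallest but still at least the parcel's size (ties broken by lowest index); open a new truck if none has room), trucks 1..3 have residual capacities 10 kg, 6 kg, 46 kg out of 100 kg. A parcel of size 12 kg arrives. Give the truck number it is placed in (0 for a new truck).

Trucks with room: truck 3 (46 kg).
Tightest fit is truck 3 with 46 kg free.

3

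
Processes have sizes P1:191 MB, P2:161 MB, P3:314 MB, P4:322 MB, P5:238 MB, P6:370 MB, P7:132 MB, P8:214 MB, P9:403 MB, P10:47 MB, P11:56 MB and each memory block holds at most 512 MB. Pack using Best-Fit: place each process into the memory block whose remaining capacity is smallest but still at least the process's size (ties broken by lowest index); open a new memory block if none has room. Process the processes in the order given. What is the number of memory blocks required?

6 memory blocks

P1 (191 MB) → memory block 1 (remaining 321 MB)
P2 (161 MB) → memory block 1 (remaining 160 MB)
P3 (314 MB) → memory block 2 (remaining 198 MB)
P4 (322 MB) → memory block 3 (remaining 190 MB)
P5 (238 MB) → memory block 4 (remaining 274 MB)
P6 (370 MB) → memory block 5 (remaining 142 MB)
P7 (132 MB) → memory block 5 (remaining 10 MB)
P8 (214 MB) → memory block 4 (remaining 60 MB)
P9 (403 MB) → memory block 6 (remaining 109 MB)
P10 (47 MB) → memory block 4 (remaining 13 MB)
P11 (56 MB) → memory block 6 (remaining 53 MB)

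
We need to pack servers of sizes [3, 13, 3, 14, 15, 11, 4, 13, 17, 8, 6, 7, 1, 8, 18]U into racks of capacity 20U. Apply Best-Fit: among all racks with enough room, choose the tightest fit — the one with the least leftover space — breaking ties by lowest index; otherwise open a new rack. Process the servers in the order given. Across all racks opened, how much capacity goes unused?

19

3U → rack 1 (remaining 17U)
13U → rack 1 (remaining 4U)
3U → rack 1 (remaining 1U)
14U → rack 2 (remaining 6U)
15U → rack 3 (remaining 5U)
11U → rack 4 (remaining 9U)
4U → rack 3 (remaining 1U)
13U → rack 5 (remaining 7U)
17U → rack 6 (remaining 3U)
8U → rack 4 (remaining 1U)
6U → rack 2 (remaining 0U)
7U → rack 5 (remaining 0U)
1U → rack 1 (remaining 0U)
8U → rack 7 (remaining 12U)
18U → rack 8 (remaining 2U)
8 racks × 20U = 160U; used 141U; unused 19U.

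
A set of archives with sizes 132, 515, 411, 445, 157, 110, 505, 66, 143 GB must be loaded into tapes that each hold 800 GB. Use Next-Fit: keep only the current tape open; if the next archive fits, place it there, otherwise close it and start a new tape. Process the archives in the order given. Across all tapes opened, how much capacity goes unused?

716

tape 1: place 132 GB, 668 GB left
tape 1: place 515 GB, 153 GB left
tape 2: place 411 GB, 389 GB left
tape 3: place 445 GB, 355 GB left
tape 3: place 157 GB, 198 GB left
tape 3: place 110 GB, 88 GB left
tape 4: place 505 GB, 295 GB left
tape 4: place 66 GB, 229 GB left
tape 4: place 143 GB, 86 GB left
4 tapes × 800 GB = 3200 GB; used 2484 GB; unused 716 GB.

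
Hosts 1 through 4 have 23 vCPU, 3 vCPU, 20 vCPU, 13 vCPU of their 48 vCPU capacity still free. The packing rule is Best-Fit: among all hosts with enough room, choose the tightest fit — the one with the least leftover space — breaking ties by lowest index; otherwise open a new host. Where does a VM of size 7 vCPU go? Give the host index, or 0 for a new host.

Hosts with room: host 1 (23 vCPU), host 3 (20 vCPU), host 4 (13 vCPU).
Tightest fit is host 4 with 13 vCPU free.

4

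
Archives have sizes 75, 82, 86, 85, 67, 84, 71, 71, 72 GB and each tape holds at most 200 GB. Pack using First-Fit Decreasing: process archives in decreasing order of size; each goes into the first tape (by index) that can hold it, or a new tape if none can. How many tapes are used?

5

Sorted descending: 86, 85, 84, 82, 75, 72, 71, 71, 67.
86 GB → tape 1 (remaining 114 GB)
85 GB → tape 1 (remaining 29 GB)
84 GB → tape 2 (remaining 116 GB)
82 GB → tape 2 (remaining 34 GB)
75 GB → tape 3 (remaining 125 GB)
72 GB → tape 3 (remaining 53 GB)
71 GB → tape 4 (remaining 129 GB)
71 GB → tape 4 (remaining 58 GB)
67 GB → tape 5 (remaining 133 GB)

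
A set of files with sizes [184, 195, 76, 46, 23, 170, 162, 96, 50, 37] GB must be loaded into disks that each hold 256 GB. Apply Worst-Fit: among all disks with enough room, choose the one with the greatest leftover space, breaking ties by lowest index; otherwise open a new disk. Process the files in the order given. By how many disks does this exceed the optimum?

Worst-Fit: [184] [195] [76,46,23,96] [170,37] [162,50] → 5 disks.
Total size 1039 GB; any packing needs at least ⌈1039/256⌉ = 5 disks.
So 5 is already optimal.

0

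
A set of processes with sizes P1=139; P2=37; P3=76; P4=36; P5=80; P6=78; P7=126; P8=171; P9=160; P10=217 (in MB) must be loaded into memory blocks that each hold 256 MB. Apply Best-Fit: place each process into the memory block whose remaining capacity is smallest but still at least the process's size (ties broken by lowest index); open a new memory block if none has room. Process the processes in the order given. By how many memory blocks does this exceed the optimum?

Best-Fit: [139,37,76] [36,80,78] [126] [171] [160] [217] → 6 memory blocks.
Total size 1120 MB; any packing needs at least ⌈1120/256⌉ = 5 memory blocks.
An optimal packing achieves that bound: [217,37] [171,80] [160,78] [139,76,36] [126] → 5 memory blocks.
Excess: 6 − 5 = 1.

1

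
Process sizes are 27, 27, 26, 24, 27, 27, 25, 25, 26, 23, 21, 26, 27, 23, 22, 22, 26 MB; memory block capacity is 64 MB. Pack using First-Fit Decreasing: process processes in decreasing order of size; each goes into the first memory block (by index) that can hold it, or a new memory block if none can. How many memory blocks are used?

Sorted descending: 27, 27, 27, 27, 27, 26, 26, 26, 26, 25, 25, 24, 23, 23, 22, 22, 21.
memory block 1: place 27 MB, 37 MB left
memory block 1: place 27 MB, 10 MB left
memory block 2: place 27 MB, 37 MB left
memory block 2: place 27 MB, 10 MB left
memory block 3: place 27 MB, 37 MB left
memory block 3: place 26 MB, 11 MB left
memory block 4: place 26 MB, 38 MB left
memory block 4: place 26 MB, 12 MB left
memory block 5: place 26 MB, 38 MB left
memory block 5: place 25 MB, 13 MB left
memory block 6: place 25 MB, 39 MB left
memory block 6: place 24 MB, 15 MB left
memory block 7: place 23 MB, 41 MB left
memory block 7: place 23 MB, 18 MB left
memory block 8: place 22 MB, 42 MB left
memory block 8: place 22 MB, 20 MB left
memory block 9: place 21 MB, 43 MB left
Final memory blocks: [27,27] [27,27] [27,26] [26,26] [26,25] [25,24] [23,23] [22,22] [21].

9 memory blocks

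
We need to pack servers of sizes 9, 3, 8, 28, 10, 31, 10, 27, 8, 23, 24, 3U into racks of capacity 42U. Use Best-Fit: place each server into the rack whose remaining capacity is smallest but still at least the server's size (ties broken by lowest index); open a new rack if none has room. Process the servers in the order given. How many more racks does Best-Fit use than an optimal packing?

1

Best-Fit: [9,3,8] [28,10,3] [31,10] [27,8] [23] [24] → 6 racks.
Total size 184U; any packing needs at least ⌈184/42⌉ = 5 racks.
An optimal packing achieves that bound: [31,10] [28,10,3] [27,9,3] [24,8,8] [23] → 5 racks.
Excess: 6 − 5 = 1.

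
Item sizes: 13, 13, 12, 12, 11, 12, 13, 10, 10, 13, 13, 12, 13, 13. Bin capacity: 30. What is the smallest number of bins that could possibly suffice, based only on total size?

Total size = 13 + 13 + 12 + 12 + 11 + 12 + 13 + 10 + 10 + 13 + 13 + 12 + 13 + 13 = 170.
⌈170 / 30⌉ = 6.

6 bins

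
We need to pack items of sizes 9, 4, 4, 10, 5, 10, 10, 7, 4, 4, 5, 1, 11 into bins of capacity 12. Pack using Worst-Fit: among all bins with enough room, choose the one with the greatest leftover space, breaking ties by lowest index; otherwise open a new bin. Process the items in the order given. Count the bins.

8 bins

9 → bin 1 (remaining 3)
4 → bin 2 (remaining 8)
4 → bin 2 (remaining 4)
10 → bin 3 (remaining 2)
5 → bin 4 (remaining 7)
10 → bin 5 (remaining 2)
10 → bin 6 (remaining 2)
7 → bin 4 (remaining 0)
4 → bin 2 (remaining 0)
4 → bin 7 (remaining 8)
5 → bin 7 (remaining 3)
1 → bin 1 (remaining 2)
11 → bin 8 (remaining 1)
Final bins: [9,1] [4,4,4] [10] [5,7] [10] [10] [4,5] [11].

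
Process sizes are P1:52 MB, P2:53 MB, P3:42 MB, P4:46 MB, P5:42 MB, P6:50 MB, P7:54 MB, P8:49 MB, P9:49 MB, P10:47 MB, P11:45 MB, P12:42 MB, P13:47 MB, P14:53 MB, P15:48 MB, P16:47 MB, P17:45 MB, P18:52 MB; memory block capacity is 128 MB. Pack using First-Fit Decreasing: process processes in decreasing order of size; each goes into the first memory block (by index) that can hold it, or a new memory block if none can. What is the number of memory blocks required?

Sorted descending: 54, 53, 53, 52, 52, 50, 49, 49, 48, 47, 47, 47, 46, 45, 45, 42, 42, 42.
memory block 1: place 54 MB, 74 MB left
memory block 1: place 53 MB, 21 MB left
memory block 2: place 53 MB, 75 MB left
memory block 2: place 52 MB, 23 MB left
memory block 3: place 52 MB, 76 MB left
memory block 3: place 50 MB, 26 MB left
memory block 4: place 49 MB, 79 MB left
memory block 4: place 49 MB, 30 MB left
memory block 5: place 48 MB, 80 MB left
memory block 5: place 47 MB, 33 MB left
memory block 6: place 47 MB, 81 MB left
memory block 6: place 47 MB, 34 MB left
memory block 7: place 46 MB, 82 MB left
memory block 7: place 45 MB, 37 MB left
memory block 8: place 45 MB, 83 MB left
memory block 8: place 42 MB, 41 MB left
memory block 9: place 42 MB, 86 MB left
memory block 9: place 42 MB, 44 MB left

9 memory blocks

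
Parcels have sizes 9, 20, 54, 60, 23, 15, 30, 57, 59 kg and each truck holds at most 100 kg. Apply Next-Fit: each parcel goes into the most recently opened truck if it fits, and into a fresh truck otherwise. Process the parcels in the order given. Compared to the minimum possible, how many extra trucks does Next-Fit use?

Next-Fit: [9,20,54] [60,23,15] [30,57] [59] → 4 trucks.
Total size 327 kg; any packing needs at least ⌈327/100⌉ = 4 trucks.
So 4 is already optimal.

0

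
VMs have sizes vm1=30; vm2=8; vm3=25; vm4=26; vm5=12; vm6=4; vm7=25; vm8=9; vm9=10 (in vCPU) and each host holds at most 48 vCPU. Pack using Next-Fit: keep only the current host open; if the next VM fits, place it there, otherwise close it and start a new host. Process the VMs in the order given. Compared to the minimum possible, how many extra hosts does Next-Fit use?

Next-Fit: [30,8] [25] [26,12,4] [25,9,10] → 4 hosts.
Total size 149 vCPU; any packing needs at least ⌈149/48⌉ = 4 hosts.
So 4 is already optimal.

0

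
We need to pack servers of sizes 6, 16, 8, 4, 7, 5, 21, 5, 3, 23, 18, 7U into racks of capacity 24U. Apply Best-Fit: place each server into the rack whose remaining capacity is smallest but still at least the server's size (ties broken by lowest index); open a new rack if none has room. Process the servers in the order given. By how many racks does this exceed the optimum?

Best-Fit: [6,16] [8,4,7,5] [21,3] [5,18] [23] [7] → 6 racks.
Total size 123U; any packing needs at least ⌈123/24⌉ = 6 racks.
So 6 is already optimal.

0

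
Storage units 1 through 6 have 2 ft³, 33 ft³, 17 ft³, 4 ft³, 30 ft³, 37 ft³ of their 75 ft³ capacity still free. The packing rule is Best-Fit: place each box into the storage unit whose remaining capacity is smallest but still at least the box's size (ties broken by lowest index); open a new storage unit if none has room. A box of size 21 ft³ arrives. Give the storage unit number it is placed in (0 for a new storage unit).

Storage units with room: storage unit 2 (33 ft³), storage unit 5 (30 ft³), storage unit 6 (37 ft³).
Tightest fit is storage unit 5 with 30 ft³ free.

5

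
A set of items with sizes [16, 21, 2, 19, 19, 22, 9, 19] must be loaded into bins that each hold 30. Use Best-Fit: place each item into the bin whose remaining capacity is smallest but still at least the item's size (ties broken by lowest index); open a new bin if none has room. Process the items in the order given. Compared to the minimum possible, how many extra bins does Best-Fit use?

0

Best-Fit: [16] [21,2] [19,9] [19] [22] [19] → 6 bins.
6 items exceed 15 (half the capacity), and no two of those can share a bin, so at least 6 bins are needed.
So 6 is already optimal.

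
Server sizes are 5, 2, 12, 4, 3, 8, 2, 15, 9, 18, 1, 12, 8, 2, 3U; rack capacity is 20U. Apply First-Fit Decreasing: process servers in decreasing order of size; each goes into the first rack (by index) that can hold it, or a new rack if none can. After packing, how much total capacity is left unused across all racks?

16

Sorted descending: 18, 15, 12, 12, 9, 8, 8, 5, 4, 3, 3, 2, 2, 2, 1.
rack 1: place 18U, 2U left
rack 2: place 15U, 5U left
rack 3: place 12U, 8U left
rack 4: place 12U, 8U left
rack 5: place 9U, 11U left
rack 3: place 8U, 0U left
rack 4: place 8U, 0U left
rack 2: place 5U, 0U left
rack 5: place 4U, 7U left
rack 5: place 3U, 4U left
rack 5: place 3U, 1U left
rack 1: place 2U, 0U left
rack 6: place 2U, 18U left
rack 6: place 2U, 16U left
rack 5: place 1U, 0U left
6 racks × 20U = 120U; used 104U; unused 16U.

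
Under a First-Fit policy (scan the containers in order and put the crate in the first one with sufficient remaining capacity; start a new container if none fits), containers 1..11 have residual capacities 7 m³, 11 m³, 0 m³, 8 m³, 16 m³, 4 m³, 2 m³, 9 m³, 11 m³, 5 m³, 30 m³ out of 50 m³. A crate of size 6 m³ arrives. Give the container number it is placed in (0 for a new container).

Containers with room: container 1 (7 m³), container 2 (11 m³), container 4 (8 m³), container 5 (16 m³), container 8 (9 m³), container 9 (11 m³), container 11 (30 m³).
The first with room is container 1.

1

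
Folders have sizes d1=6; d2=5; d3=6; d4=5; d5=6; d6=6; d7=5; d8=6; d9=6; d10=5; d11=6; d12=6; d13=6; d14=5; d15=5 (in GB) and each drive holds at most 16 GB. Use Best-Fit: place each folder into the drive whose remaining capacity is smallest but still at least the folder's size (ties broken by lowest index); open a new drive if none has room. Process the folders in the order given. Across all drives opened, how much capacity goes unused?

drive 1: place d1 (6 GB), 10 GB left
drive 1: place d2 (5 GB), 5 GB left
drive 2: place d3 (6 GB), 10 GB left
drive 1: place d4 (5 GB), 0 GB left
drive 2: place d5 (6 GB), 4 GB left
drive 3: place d6 (6 GB), 10 GB left
drive 3: place d7 (5 GB), 5 GB left
drive 4: place d8 (6 GB), 10 GB left
drive 4: place d9 (6 GB), 4 GB left
drive 3: place d10 (5 GB), 0 GB left
drive 5: place d11 (6 GB), 10 GB left
drive 5: place d12 (6 GB), 4 GB left
drive 6: place d13 (6 GB), 10 GB left
drive 6: place d14 (5 GB), 5 GB left
drive 6: place d15 (5 GB), 0 GB left
6 drives × 16 GB = 96 GB; used 84 GB; unused 12 GB.

12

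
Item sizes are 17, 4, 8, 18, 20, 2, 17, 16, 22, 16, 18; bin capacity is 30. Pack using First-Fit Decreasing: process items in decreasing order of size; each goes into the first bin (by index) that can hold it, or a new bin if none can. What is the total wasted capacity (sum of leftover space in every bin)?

82

Sorted descending: 22, 20, 18, 18, 17, 17, 16, 16, 8, 4, 2.
bin 1: place 22, 8 left
bin 2: place 20, 10 left
bin 3: place 18, 12 left
bin 4: place 18, 12 left
bin 5: place 17, 13 left
bin 6: place 17, 13 left
bin 7: place 16, 14 left
bin 8: place 16, 14 left
bin 1: place 8, 0 left
bin 2: place 4, 6 left
bin 2: place 2, 4 left
8 bins × 30 = 240; used 158; unused 82.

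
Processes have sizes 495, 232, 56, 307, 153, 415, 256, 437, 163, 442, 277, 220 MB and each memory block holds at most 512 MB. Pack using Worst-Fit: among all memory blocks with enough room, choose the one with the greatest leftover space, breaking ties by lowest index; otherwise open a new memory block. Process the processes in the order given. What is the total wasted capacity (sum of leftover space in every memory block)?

643

Put 495 MB in memory block 1; 17 MB remain.
Put 232 MB in memory block 2; 280 MB remain.
Put 56 MB in memory block 2; 224 MB remain.
Put 307 MB in memory block 3; 205 MB remain.
Put 153 MB in memory block 2; 71 MB remain.
Put 415 MB in memory block 4; 97 MB remain.
Put 256 MB in memory block 5; 256 MB remain.
Put 437 MB in memory block 6; 75 MB remain.
Put 163 MB in memory block 5; 93 MB remain.
Put 442 MB in memory block 7; 70 MB remain.
Put 277 MB in memory block 8; 235 MB remain.
Put 220 MB in memory block 8; 15 MB remain.
8 memory blocks × 512 MB = 4096 MB; used 3453 MB; unused 643 MB.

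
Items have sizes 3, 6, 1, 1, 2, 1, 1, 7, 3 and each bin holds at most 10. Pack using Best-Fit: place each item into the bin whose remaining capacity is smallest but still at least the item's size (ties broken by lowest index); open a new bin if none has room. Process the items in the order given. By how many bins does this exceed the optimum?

0

Best-Fit: [3,6,1] [1,2,1,1] [7,3] → 3 bins.
Total size 25; any packing needs at least ⌈25/10⌉ = 3 bins.
So 3 is already optimal.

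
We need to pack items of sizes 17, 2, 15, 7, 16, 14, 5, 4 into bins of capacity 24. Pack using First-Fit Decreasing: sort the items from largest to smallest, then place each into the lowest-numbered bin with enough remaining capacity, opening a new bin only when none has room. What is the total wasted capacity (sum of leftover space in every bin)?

16

Sorted descending: 17, 16, 15, 14, 7, 5, 4, 2.
bin 1: place 17, 7 left
bin 2: place 16, 8 left
bin 3: place 15, 9 left
bin 4: place 14, 10 left
bin 1: place 7, 0 left
bin 2: place 5, 3 left
bin 3: place 4, 5 left
bin 2: place 2, 1 left
4 bins × 24 = 96; used 80; unused 16.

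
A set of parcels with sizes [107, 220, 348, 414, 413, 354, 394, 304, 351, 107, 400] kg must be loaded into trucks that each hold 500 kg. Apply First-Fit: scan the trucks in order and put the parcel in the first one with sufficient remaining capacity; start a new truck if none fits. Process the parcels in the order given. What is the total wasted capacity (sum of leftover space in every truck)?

1088

Put 107 kg in truck 1; 393 kg remain.
Put 220 kg in truck 1; 173 kg remain.
Put 348 kg in truck 2; 152 kg remain.
Put 414 kg in truck 3; 86 kg remain.
Put 413 kg in truck 4; 87 kg remain.
Put 354 kg in truck 5; 146 kg remain.
Put 394 kg in truck 6; 106 kg remain.
Put 304 kg in truck 7; 196 kg remain.
Put 351 kg in truck 8; 149 kg remain.
Put 107 kg in truck 1; 66 kg remain.
Put 400 kg in truck 9; 100 kg remain.
9 trucks × 500 kg = 4500 kg; used 3412 kg; unused 1088 kg.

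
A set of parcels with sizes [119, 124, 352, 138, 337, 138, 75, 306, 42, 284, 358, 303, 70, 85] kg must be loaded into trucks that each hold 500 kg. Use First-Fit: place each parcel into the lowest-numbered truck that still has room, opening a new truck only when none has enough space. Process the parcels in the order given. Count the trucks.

truck 1: place 119 kg, 381 kg left
truck 1: place 124 kg, 257 kg left
truck 2: place 352 kg, 148 kg left
truck 1: place 138 kg, 119 kg left
truck 3: place 337 kg, 163 kg left
truck 2: place 138 kg, 10 kg left
truck 1: place 75 kg, 44 kg left
truck 4: place 306 kg, 194 kg left
truck 1: place 42 kg, 2 kg left
truck 5: place 284 kg, 216 kg left
truck 6: place 358 kg, 142 kg left
truck 7: place 303 kg, 197 kg left
truck 3: place 70 kg, 93 kg left
truck 3: place 85 kg, 8 kg left
Final trucks: [119,124,138,75,42] [352,138] [337,70,85] [306] [284] [358] [303].

7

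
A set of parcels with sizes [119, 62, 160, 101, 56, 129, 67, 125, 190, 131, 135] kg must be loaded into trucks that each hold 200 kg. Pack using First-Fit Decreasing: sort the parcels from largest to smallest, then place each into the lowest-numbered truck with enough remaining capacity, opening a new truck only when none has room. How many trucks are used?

Sorted descending: 190, 160, 135, 131, 129, 125, 119, 101, 67, 62, 56.
Put 190 kg in truck 1; 10 kg remain.
Put 160 kg in truck 2; 40 kg remain.
Put 135 kg in truck 3; 65 kg remain.
Put 131 kg in truck 4; 69 kg remain.
Put 129 kg in truck 5; 71 kg remain.
Put 125 kg in truck 6; 75 kg remain.
Put 119 kg in truck 7; 81 kg remain.
Put 101 kg in truck 8; 99 kg remain.
Put 67 kg in truck 4; 2 kg remain.
Put 62 kg in truck 3; 3 kg remain.
Put 56 kg in truck 5; 15 kg remain.

8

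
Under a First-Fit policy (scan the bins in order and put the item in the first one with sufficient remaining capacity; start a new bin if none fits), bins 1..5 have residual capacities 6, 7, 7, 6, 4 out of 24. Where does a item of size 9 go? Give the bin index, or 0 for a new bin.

0

No bin has ≥ 9 free, so a new bin is opened.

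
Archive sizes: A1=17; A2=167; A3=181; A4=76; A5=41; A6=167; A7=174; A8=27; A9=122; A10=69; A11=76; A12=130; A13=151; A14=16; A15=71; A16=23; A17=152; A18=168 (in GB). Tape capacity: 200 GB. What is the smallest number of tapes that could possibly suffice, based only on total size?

Total size = 17 + 167 + 181 + 76 + 41 + 167 + 174 + 27 + 122 + 69 + 76 + 130 + 151 + 16 + 71 + 23 + 152 + 168 = 1828 GB.
⌈1828 / 200⌉ = 10.

10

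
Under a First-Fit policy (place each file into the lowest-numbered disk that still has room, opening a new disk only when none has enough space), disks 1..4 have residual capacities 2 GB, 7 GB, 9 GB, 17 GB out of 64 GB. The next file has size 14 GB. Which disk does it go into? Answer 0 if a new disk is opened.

Disks with room: disk 4 (17 GB).
The first with room is disk 4.

4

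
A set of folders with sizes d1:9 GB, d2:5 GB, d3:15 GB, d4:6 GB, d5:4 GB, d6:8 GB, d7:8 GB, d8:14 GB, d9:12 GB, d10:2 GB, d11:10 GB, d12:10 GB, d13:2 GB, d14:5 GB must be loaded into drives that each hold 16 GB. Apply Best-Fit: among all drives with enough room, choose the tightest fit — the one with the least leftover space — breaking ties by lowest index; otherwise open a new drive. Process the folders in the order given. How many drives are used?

Put d1 (9 GB) in drive 1; 7 GB remain.
Put d2 (5 GB) in drive 1; 2 GB remain.
Put d3 (15 GB) in drive 2; 1 GB remain.
Put d4 (6 GB) in drive 3; 10 GB remain.
Put d5 (4 GB) in drive 3; 6 GB remain.
Put d6 (8 GB) in drive 4; 8 GB remain.
Put d7 (8 GB) in drive 4; 0 GB remain.
Put d8 (14 GB) in drive 5; 2 GB remain.
Put d9 (12 GB) in drive 6; 4 GB remain.
Put d10 (2 GB) in drive 1; 0 GB remain.
Put d11 (10 GB) in drive 7; 6 GB remain.
Put d12 (10 GB) in drive 8; 6 GB remain.
Put d13 (2 GB) in drive 5; 0 GB remain.
Put d14 (5 GB) in drive 3; 1 GB remain.

8 drives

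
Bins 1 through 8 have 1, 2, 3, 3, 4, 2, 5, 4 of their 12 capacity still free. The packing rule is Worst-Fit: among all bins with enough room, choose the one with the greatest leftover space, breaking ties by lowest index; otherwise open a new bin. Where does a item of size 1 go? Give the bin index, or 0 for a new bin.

7

Bins with room: bin 1 (1), bin 2 (2), bin 3 (3), bin 4 (3), bin 5 (4), bin 6 (2), bin 7 (5), bin 8 (4).
Most room is bin 7 with 5 free.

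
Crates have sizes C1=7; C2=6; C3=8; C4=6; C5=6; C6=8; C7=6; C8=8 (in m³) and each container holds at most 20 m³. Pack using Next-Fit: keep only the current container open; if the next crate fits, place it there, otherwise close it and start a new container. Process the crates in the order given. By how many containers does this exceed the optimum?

1

Next-Fit: [7,6] [8,6,6] [8,6] [8] → 4 containers.
Total size 55 m³; any packing needs at least ⌈55/20⌉ = 3 containers.
An optimal packing achieves that bound: [8,8] [8,6,6] [7,6,6] → 3 containers.
Excess: 4 − 3 = 1.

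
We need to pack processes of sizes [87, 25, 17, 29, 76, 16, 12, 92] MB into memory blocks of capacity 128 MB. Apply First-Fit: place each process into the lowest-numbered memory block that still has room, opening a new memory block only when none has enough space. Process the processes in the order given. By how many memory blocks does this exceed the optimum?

0

First-Fit: [87,25,16] [17,29,76] [12,92] → 3 memory blocks.
Total size 354 MB; any packing needs at least ⌈354/128⌉ = 3 memory blocks.
So 3 is already optimal.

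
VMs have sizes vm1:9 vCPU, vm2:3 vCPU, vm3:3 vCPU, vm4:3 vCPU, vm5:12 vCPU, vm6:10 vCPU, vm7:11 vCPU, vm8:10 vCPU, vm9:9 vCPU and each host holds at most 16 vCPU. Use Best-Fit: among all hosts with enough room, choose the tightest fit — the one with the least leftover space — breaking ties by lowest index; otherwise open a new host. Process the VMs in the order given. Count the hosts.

6

Put vm1 (9 vCPU) in host 1; 7 vCPU remain.
Put vm2 (3 vCPU) in host 1; 4 vCPU remain.
Put vm3 (3 vCPU) in host 1; 1 vCPU remain.
Put vm4 (3 vCPU) in host 2; 13 vCPU remain.
Put vm5 (12 vCPU) in host 2; 1 vCPU remain.
Put vm6 (10 vCPU) in host 3; 6 vCPU remain.
Put vm7 (11 vCPU) in host 4; 5 vCPU remain.
Put vm8 (10 vCPU) in host 5; 6 vCPU remain.
Put vm9 (9 vCPU) in host 6; 7 vCPU remain.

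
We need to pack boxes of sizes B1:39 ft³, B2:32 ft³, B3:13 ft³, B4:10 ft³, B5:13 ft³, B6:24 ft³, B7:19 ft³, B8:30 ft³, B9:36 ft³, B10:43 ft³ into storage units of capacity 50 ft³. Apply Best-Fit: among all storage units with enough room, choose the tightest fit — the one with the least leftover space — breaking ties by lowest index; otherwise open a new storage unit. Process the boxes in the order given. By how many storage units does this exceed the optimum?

Best-Fit: [39,10] [32,13] [13,24] [19,30] [36] [43] → 6 storage units.
Total size 259 ft³; any packing needs at least ⌈259/50⌉ = 6 storage units.
So 6 is already optimal.

0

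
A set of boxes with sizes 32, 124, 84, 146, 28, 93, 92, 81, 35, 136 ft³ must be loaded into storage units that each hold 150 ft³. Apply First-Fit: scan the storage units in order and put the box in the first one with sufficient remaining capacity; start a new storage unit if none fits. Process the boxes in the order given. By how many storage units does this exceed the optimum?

0

First-Fit: [32,84,28] [124] [146] [93,35] [92] [81] [136] → 7 storage units.
7 boxes exceed 75 ft³ (half the capacity), and no two of those can share a storage unit, so at least 7 storage units are needed.
So 7 is already optimal.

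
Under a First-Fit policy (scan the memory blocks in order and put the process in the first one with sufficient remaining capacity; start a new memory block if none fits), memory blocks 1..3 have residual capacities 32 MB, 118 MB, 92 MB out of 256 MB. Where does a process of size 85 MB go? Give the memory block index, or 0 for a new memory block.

2

Memory blocks with room: memory block 2 (118 MB), memory block 3 (92 MB).
The first with room is memory block 2.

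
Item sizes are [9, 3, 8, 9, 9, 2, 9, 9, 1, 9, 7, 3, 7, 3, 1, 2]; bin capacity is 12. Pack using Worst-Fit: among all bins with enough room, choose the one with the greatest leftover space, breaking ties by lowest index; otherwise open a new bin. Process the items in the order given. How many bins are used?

9

bin 1: place 9, 3 left
bin 1: place 3, 0 left
bin 2: place 8, 4 left
bin 3: place 9, 3 left
bin 4: place 9, 3 left
bin 2: place 2, 2 left
bin 5: place 9, 3 left
bin 6: place 9, 3 left
bin 3: place 1, 2 left
bin 7: place 9, 3 left
bin 8: place 7, 5 left
bin 8: place 3, 2 left
bin 9: place 7, 5 left
bin 9: place 3, 2 left
bin 4: place 1, 2 left
bin 5: place 2, 1 left
Final bins: [9,3] [8,2] [9,1] [9,1] [9,2] [9] [9] [7,3] [7,3].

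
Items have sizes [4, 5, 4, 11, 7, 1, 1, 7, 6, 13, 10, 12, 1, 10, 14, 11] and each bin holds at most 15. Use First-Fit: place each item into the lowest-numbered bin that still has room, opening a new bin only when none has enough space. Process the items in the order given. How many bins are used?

4 → bin 1 (remaining 11)
5 → bin 1 (remaining 6)
4 → bin 1 (remaining 2)
11 → bin 2 (remaining 4)
7 → bin 3 (remaining 8)
1 → bin 1 (remaining 1)
1 → bin 1 (remaining 0)
7 → bin 3 (remaining 1)
6 → bin 4 (remaining 9)
13 → bin 5 (remaining 2)
10 → bin 6 (remaining 5)
12 → bin 7 (remaining 3)
1 → bin 2 (remaining 3)
10 → bin 8 (remaining 5)
14 → bin 9 (remaining 1)
11 → bin 10 (remaining 4)
Final bins: [4,5,4,1,1] [11,1] [7,7] [6] [13] [10] [12] [10] [14] [11].

10 bins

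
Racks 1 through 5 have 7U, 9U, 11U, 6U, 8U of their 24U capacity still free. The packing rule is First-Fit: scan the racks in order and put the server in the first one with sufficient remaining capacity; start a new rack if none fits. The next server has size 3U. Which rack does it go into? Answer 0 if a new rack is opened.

1

Racks with room: rack 1 (7U), rack 2 (9U), rack 3 (11U), rack 4 (6U), rack 5 (8U).
The first with room is rack 1.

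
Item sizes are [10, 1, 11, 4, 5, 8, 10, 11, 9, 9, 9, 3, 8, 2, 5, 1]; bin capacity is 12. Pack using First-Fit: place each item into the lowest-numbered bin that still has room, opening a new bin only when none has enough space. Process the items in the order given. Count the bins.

11 bins

10 → bin 1 (remaining 2)
1 → bin 1 (remaining 1)
11 → bin 2 (remaining 1)
4 → bin 3 (remaining 8)
5 → bin 3 (remaining 3)
8 → bin 4 (remaining 4)
10 → bin 5 (remaining 2)
11 → bin 6 (remaining 1)
9 → bin 7 (remaining 3)
9 → bin 8 (remaining 3)
9 → bin 9 (remaining 3)
3 → bin 3 (remaining 0)
8 → bin 10 (remaining 4)
2 → bin 4 (remaining 2)
5 → bin 11 (remaining 7)
1 → bin 1 (remaining 0)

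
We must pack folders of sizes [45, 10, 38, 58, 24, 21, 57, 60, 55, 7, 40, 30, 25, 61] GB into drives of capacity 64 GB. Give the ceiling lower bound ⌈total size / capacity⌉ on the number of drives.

Total size = 45 + 10 + 38 + 58 + 24 + 21 + 57 + 60 + 55 + 7 + 40 + 30 + 25 + 61 = 531 GB.
⌈531 / 64⌉ = 9.

9 drives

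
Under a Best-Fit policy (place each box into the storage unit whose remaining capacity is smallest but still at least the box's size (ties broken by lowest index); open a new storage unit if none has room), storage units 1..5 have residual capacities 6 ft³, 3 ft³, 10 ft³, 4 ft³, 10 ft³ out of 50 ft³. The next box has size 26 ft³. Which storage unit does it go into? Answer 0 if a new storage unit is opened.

No storage unit has ≥ 26 ft³ free, so a new storage unit is opened.

0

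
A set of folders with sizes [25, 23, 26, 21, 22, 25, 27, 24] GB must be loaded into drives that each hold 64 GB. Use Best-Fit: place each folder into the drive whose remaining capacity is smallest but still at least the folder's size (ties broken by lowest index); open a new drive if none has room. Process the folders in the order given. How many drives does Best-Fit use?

4 drives

25 GB → drive 1 (remaining 39 GB)
23 GB → drive 1 (remaining 16 GB)
26 GB → drive 2 (remaining 38 GB)
21 GB → drive 2 (remaining 17 GB)
22 GB → drive 3 (remaining 42 GB)
25 GB → drive 3 (remaining 17 GB)
27 GB → drive 4 (remaining 37 GB)
24 GB → drive 4 (remaining 13 GB)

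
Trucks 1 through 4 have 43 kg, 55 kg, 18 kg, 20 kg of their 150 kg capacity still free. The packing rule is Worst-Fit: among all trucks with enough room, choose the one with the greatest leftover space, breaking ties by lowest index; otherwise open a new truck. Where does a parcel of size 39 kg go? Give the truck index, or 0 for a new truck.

Trucks with room: truck 1 (43 kg), truck 2 (55 kg).
Most room is truck 2 with 55 kg free.

2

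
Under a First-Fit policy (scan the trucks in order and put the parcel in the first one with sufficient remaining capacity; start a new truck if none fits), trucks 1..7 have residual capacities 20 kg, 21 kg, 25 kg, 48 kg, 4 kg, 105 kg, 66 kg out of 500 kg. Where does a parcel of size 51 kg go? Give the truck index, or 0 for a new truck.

Trucks with room: truck 6 (105 kg), truck 7 (66 kg).
The first with room is truck 6.

6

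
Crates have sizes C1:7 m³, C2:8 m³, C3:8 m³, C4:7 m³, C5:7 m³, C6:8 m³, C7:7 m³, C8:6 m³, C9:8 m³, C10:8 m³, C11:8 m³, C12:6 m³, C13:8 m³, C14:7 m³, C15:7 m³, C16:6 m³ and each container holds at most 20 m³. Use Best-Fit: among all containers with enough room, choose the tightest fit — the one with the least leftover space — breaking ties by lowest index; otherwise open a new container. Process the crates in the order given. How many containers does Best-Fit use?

7

Put C1 (7 m³) in container 1; 13 m³ remain.
Put C2 (8 m³) in container 1; 5 m³ remain.
Put C3 (8 m³) in container 2; 12 m³ remain.
Put C4 (7 m³) in container 2; 5 m³ remain.
Put C5 (7 m³) in container 3; 13 m³ remain.
Put C6 (8 m³) in container 3; 5 m³ remain.
Put C7 (7 m³) in container 4; 13 m³ remain.
Put C8 (6 m³) in container 4; 7 m³ remain.
Put C9 (8 m³) in container 5; 12 m³ remain.
Put C10 (8 m³) in container 5; 4 m³ remain.
Put C11 (8 m³) in container 6; 12 m³ remain.
Put C12 (6 m³) in container 4; 1 m³ remain.
Put C13 (8 m³) in container 6; 4 m³ remain.
Put C14 (7 m³) in container 7; 13 m³ remain.
Put C15 (7 m³) in container 7; 6 m³ remain.
Put C16 (6 m³) in container 7; 0 m³ remain.
Final containers: [7,8] [8,7] [7,8] [7,6,6] [8,8] [8,8] [7,7,6].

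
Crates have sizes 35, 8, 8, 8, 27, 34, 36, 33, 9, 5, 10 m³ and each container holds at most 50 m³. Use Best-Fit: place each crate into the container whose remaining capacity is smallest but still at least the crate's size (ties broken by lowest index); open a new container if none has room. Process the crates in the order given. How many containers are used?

5 containers

Put 35 m³ in container 1; 15 m³ remain.
Put 8 m³ in container 1; 7 m³ remain.
Put 8 m³ in container 2; 42 m³ remain.
Put 8 m³ in container 2; 34 m³ remain.
Put 27 m³ in container 2; 7 m³ remain.
Put 34 m³ in container 3; 16 m³ remain.
Put 36 m³ in container 4; 14 m³ remain.
Put 33 m³ in container 5; 17 m³ remain.
Put 9 m³ in container 4; 5 m³ remain.
Put 5 m³ in container 4; 0 m³ remain.
Put 10 m³ in container 3; 6 m³ remain.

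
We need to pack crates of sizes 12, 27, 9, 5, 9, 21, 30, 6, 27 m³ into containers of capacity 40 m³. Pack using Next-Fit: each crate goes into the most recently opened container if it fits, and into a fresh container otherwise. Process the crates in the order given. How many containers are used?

container 1: place 12 m³, 28 m³ left
container 1: place 27 m³, 1 m³ left
container 2: place 9 m³, 31 m³ left
container 2: place 5 m³, 26 m³ left
container 2: place 9 m³, 17 m³ left
container 3: place 21 m³, 19 m³ left
container 4: place 30 m³, 10 m³ left
container 4: place 6 m³, 4 m³ left
container 5: place 27 m³, 13 m³ left

5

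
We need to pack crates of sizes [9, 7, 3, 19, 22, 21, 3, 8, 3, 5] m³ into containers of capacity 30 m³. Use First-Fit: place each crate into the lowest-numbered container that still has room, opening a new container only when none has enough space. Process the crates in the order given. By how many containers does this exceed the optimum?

First-Fit: [9,7,3,3,8] [19,3,5] [22] [21] → 4 containers.
Total size 100 m³; any packing needs at least ⌈100/30⌉ = 4 containers.
So 4 is already optimal.

0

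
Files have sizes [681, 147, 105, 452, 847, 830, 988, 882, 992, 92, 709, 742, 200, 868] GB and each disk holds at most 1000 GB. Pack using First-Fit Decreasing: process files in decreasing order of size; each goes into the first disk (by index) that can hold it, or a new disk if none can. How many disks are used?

10

Sorted descending: 992, 988, 882, 868, 847, 830, 742, 709, 681, 452, 200, 147, 105, 92.
992 GB → disk 1 (remaining 8 GB)
988 GB → disk 2 (remaining 12 GB)
882 GB → disk 3 (remaining 118 GB)
868 GB → disk 4 (remaining 132 GB)
847 GB → disk 5 (remaining 153 GB)
830 GB → disk 6 (remaining 170 GB)
742 GB → disk 7 (remaining 258 GB)
709 GB → disk 8 (remaining 291 GB)
681 GB → disk 9 (remaining 319 GB)
452 GB → disk 10 (remaining 548 GB)
200 GB → disk 7 (remaining 58 GB)
147 GB → disk 5 (remaining 6 GB)
105 GB → disk 3 (remaining 13 GB)
92 GB → disk 4 (remaining 40 GB)
Final disks: [992] [988] [882,105] [868,92] [847,147] [830] [742,200] [709] [681] [452].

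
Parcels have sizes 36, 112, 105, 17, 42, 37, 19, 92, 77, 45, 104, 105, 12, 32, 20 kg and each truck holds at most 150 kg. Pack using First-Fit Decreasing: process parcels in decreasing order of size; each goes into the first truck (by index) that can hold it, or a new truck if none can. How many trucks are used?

6

Sorted descending: 112, 105, 105, 104, 92, 77, 45, 42, 37, 36, 32, 20, 19, 17, 12.
Put 112 kg in truck 1; 38 kg remain.
Put 105 kg in truck 2; 45 kg remain.
Put 105 kg in truck 3; 45 kg remain.
Put 104 kg in truck 4; 46 kg remain.
Put 92 kg in truck 5; 58 kg remain.
Put 77 kg in truck 6; 73 kg remain.
Put 45 kg in truck 2; 0 kg remain.
Put 42 kg in truck 3; 3 kg remain.
Put 37 kg in truck 1; 1 kg remain.
Put 36 kg in truck 4; 10 kg remain.
Put 32 kg in truck 5; 26 kg remain.
Put 20 kg in truck 5; 6 kg remain.
Put 19 kg in truck 6; 54 kg remain.
Put 17 kg in truck 6; 37 kg remain.
Put 12 kg in truck 6; 25 kg remain.
Final trucks: [112,37] [105,45] [105,42] [104,36] [92,32,20] [77,19,17,12].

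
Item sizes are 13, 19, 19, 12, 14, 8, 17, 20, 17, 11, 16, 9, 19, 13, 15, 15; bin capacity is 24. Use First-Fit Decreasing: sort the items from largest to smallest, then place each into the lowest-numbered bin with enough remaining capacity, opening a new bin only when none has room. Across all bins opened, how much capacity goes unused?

75

Sorted descending: 20, 19, 19, 19, 17, 17, 16, 15, 15, 14, 13, 13, 12, 11, 9, 8.
Put 20 in bin 1; 4 remain.
Put 19 in bin 2; 5 remain.
Put 19 in bin 3; 5 remain.
Put 19 in bin 4; 5 remain.
Put 17 in bin 5; 7 remain.
Put 17 in bin 6; 7 remain.
Put 16 in bin 7; 8 remain.
Put 15 in bin 8; 9 remain.
Put 15 in bin 9; 9 remain.
Put 14 in bin 10; 10 remain.
Put 13 in bin 11; 11 remain.
Put 13 in bin 12; 11 remain.
Put 12 in bin 13; 12 remain.
Put 11 in bin 11; 0 remain.
Put 9 in bin 8; 0 remain.
Put 8 in bin 7; 0 remain.
13 bins × 24 = 312; used 237; unused 75.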